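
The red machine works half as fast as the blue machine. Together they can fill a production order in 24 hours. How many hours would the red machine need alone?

72 hours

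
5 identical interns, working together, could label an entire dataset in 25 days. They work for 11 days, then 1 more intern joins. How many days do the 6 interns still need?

One intern does 1/125 of the job per day.
After 11 days with 5 interns, 11/25 is done (14/25 left).
With 6 interns the rate is 6/125, so the rest takes 14/25 ÷ 6/125 = 35/3 days.

35/3 days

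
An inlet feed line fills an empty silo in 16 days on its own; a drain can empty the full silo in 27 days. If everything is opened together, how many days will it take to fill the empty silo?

Net rate = 1/16 − 1/27 = (27 − 16)/432 = 11/432 per day.
Filling time = 1 ÷ (11/432) = 432/11 days.

432/11 days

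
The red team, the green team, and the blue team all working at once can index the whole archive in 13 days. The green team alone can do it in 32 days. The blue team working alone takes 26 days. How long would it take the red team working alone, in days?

Combined rate is 1/13 per day.
Known contribution: 1/32 + 1/26 = (13 + 16)/416 = 29/416 per day.
So the red team's rate is 1/13 − 29/416 = 3/416, meaning 416/3 days alone.

416/3 days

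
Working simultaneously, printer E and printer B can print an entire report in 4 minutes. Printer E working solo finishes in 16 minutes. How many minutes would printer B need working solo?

16/3 minutes

Combined rate is 1/4 per minute.
Known contribution: 1/16 per minute.
So printer B's rate is 1/4 − 1/16 = 3/16, meaning 16/3 minutes alone.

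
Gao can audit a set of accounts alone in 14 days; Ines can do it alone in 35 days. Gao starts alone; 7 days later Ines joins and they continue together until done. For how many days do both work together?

5 days

In 7 days Gao does 7/14 = 1/2 of the job, leaving 1/2.
Gao and Ines together work at 1/10 per day, so finishing takes 1/2 ÷ 1/10 = 5 days.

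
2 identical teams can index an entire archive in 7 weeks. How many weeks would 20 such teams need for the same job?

7/10 weeks

Total work is 2·7 = 14 team-weeks.
With 20 teams: 14/20 = 7/10 weeks.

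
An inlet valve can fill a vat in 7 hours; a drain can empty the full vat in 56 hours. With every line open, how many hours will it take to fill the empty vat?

Net rate = 1/7 − 1/56 = (8 − 1)/56 = 7/56 = 1/8 per hour.
Filling time = 1 ÷ (1/8) = 8 hours.

8 hours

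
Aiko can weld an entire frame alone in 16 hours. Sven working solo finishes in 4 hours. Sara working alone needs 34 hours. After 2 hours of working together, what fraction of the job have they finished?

93/136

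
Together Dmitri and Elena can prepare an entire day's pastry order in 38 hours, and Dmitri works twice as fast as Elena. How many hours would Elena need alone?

114 hours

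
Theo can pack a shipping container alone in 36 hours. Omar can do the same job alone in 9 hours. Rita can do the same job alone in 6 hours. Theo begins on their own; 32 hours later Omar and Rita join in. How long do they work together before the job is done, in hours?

In the first 32 hours Theo alone does 32/36 = 8/9 of the job, leaving 1/9.
Once everyone is working, combined rate: 1/36 + 1/9 + 1/6 = (1 + 4 + 6)/36 = 11/36 per hour.
Remaining 1/9 at 11/36 per hour takes 4/11 hours.

4/11 hours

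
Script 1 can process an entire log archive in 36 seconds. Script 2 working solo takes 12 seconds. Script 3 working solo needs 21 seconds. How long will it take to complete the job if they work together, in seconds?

63/10 seconds

Combined rate: 1/36 + 1/12 + 1/21 = (7 + 21 + 12)/252 = 40/252 = 10/63 per second.
Time = 1 ÷ (10/63) = 63/10 seconds.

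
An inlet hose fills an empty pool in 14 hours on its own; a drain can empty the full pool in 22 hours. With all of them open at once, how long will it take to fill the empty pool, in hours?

77/2 hours

Net rate = 1/14 − 1/22 = (11 − 7)/154 = 4/154 = 2/77 per hour.
Filling time = 1 ÷ (2/77) = 77/2 hours.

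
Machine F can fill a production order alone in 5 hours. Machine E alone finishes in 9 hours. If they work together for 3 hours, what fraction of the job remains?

1/15

Combined rate: 1/5 + 1/9 = (9 + 5)/45 = 14/45 per hour.
In 3 hours they complete 3·14/45 = 14/15 of the job.
So 1/15 remains.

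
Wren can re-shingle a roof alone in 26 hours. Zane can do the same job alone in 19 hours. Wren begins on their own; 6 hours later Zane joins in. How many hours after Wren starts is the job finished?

In the first 6 hours Wren alone does 6/26 = 3/13 of the job, leaving 10/13.
Once everyone is working, combined rate: 1/26 + 1/19 = (19 + 26)/494 = 45/494 per hour.
Remaining 10/13 at 45/494 per hour takes 76/9 hours.
Total from the start = 6 + 76/9 = 130/9 hours.

130/9 hours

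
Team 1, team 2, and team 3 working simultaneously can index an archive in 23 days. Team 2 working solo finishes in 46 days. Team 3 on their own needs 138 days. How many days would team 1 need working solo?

Combined rate is 1/23 per day.
Known contribution: 1/46 + 1/138 = (3 + 1)/138 = 4/138 = 2/69 per day.
So team 1's rate is 1/23 − 2/69 = 1/69, meaning 69 days alone.

69 days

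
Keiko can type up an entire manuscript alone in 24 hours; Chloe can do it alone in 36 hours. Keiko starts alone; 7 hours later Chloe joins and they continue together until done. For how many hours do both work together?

51/5 hours

In 7 hours Keiko does 7/24 of the job, leaving 17/24.
Keiko and Chloe together work at 5/72 per hour, so finishing takes 17/24 ÷ 5/72 = 51/5 hours.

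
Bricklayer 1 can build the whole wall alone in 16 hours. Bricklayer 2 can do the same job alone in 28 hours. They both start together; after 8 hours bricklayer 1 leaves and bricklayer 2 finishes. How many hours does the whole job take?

In the first 8 hours the combined rate is 11/112, so 11/14 of the job is done, leaving 3/14.
After bricklayer 1 leaves the rate is 1/28 per hour; the remaining 3/14 takes 6 hours.
Total = 8 + 6 = 14 hours.

14 hours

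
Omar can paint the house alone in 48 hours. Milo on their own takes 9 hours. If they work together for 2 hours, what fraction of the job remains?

53/72

Combined rate: 1/48 + 1/9 = (3 + 16)/144 = 19/144 per hour.
In 2 hours they complete 2·19/144 = 19/72 of the job.
So 53/72 remains.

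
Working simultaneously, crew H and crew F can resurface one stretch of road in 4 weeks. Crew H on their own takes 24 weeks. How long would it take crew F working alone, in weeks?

Combined rate is 1/4 per week.
Known contribution: 1/24 per week.
So crew F's rate is 1/4 − 1/24 = 5/24, meaning 24/5 weeks alone.

24/5 weeks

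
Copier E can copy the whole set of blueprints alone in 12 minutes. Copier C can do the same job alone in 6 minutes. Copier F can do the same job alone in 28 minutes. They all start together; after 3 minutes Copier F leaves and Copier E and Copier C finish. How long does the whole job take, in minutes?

25/7 minutes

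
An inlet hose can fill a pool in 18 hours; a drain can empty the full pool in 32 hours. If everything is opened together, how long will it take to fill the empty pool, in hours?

288/7 hours

Net rate = 1/18 − 1/32 = (16 − 9)/288 = 7/288 per hour.
Filling time = 1 ÷ (7/288) = 288/7 hours.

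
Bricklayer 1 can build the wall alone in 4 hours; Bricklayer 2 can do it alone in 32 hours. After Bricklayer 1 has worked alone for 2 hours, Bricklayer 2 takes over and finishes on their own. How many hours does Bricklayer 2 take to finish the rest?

In 2 hours Bricklayer 1 does 2/4 = 1/2 of the job, leaving 1/2.
Bricklayer 2 works at 1/32 per hour, so finishing takes 1/2 ÷ 1/32 = 16 hours.

16 hours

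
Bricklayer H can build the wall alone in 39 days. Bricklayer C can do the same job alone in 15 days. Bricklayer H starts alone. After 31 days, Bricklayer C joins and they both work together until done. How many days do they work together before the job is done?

In the first 31 days Bricklayer H alone does 31/39 of the job, leaving 8/39.
Once everyone is working, combined rate: 1/39 + 1/15 = (5 + 13)/195 = 18/195 = 6/65 per day.
Remaining 8/39 at 6/65 per day takes 20/9 days.

20/9 days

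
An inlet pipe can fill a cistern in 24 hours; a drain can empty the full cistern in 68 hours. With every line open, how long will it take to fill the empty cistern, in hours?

408/11 hours

Net rate = 1/24 − 1/68 = (17 − 6)/408 = 11/408 per hour.
Filling time = 1 ÷ (11/408) = 408/11 hours.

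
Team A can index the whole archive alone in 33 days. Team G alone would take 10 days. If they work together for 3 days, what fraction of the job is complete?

Combined rate: 1/33 + 1/10 = (10 + 33)/330 = 43/330 per day.
In 3 days they complete 3·43/330 = 43/110 of the job.

43/110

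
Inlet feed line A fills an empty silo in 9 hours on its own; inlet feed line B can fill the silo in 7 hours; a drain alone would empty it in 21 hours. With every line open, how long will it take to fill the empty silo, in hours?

Net rate = 1/9 + 1/7 − 1/21 = (7 + 9 − 3)/63 = 13/63 per hour.
Filling time = 1 ÷ (13/63) = 63/13 hours.

63/13 hours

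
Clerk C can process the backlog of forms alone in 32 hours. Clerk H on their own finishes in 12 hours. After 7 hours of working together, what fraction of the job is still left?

Combined rate: 1/32 + 1/12 = (3 + 8)/96 = 11/96 per hour.
In 7 hours they complete 7·11/96 = 77/96 of the job.
So 19/96 remains.

19/96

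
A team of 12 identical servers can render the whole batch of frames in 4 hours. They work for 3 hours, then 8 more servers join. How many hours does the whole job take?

18/5 hours

One server does 1/48 of the job per hour.
After 3 hours with 12 servers, 3/4 is done (1/4 left).
With 20 servers the rate is 20/48 = 5/12, so the rest takes 1/4 ÷ 5/12 = 3/5 hours.
Total = 3 + 3/5 = 18/5 hours.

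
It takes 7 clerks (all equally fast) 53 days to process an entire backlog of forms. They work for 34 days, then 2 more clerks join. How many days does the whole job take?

439/9 days

One clerk does 1/371 of the job per day.
After 34 days with 7 clerks, 34/53 is done (19/53 left).
With 9 clerks the rate is 9/371, so the rest takes 19/53 ÷ 9/371 = 133/9 days.
Total = 34 + 133/9 = 439/9 days.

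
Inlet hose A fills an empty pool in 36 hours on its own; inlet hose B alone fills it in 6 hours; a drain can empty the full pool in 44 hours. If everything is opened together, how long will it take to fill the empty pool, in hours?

Net rate = 1/36 + 1/6 − 1/44 = (11 + 66 − 9)/396 = 68/396 = 17/99 per hour.
Filling time = 1 ÷ (17/99) = 99/17 hours.

99/17 hours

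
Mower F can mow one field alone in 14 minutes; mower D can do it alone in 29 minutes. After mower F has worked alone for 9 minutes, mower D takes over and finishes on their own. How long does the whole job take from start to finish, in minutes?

271/14 minutes

In 9 minutes mower F does 9/14 of the job, leaving 5/14.
Mower D works at 1/29 per minute, so finishing takes 5/14 ÷ 1/29 = 145/14 minutes.
Total time = 9 + 145/14 = 271/14 minutes.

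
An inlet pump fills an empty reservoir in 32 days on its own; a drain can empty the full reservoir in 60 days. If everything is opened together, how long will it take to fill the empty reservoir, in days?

480/7 days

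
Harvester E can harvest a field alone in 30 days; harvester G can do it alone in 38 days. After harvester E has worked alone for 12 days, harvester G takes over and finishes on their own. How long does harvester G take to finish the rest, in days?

114/5 days

In 12 days harvester E does 12/30 = 2/5 of the job, leaving 3/5.
Harvester G works at 1/38 per day, so finishing takes 3/5 ÷ 1/38 = 114/5 days.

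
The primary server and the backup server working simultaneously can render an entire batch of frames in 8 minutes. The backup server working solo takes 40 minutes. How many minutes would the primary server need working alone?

10 minutes

Combined rate is 1/8 per minute.
Known contribution: 1/40 per minute.
So the primary server's rate is 1/8 − 1/40 = 1/10, meaning 10 minutes alone.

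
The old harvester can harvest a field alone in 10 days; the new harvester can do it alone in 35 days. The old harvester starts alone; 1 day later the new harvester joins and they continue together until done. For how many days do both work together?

In 1 day the old harvester does 1/10 of the job, leaving 9/10.
The old harvester and the new harvester together work at 9/70 per day, so finishing takes 9/10 ÷ 9/70 = 7 days.

7 days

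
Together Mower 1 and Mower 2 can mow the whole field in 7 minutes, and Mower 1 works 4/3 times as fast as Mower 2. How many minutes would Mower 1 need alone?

Let Mower 2's rate be r; then Mower 1's rate is (4/3)r, so together (4/3 + 1)r = (7/3)r = 1/7.
Thus r = 3/49 per minute.
Mower 2 alone: 49/3 minutes; Mower 1 alone: 49/4 minutes.

49/4 minutes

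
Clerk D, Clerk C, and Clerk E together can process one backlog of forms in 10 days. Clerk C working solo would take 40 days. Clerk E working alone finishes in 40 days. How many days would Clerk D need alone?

Combined rate is 1/10 per day.
Known contribution: 1/40 + 1/40 = (1 + 1)/40 = 2/40 = 1/20 per day.
So Clerk D's rate is 1/10 − 1/20 = 1/20, meaning 20 days alone.

20 days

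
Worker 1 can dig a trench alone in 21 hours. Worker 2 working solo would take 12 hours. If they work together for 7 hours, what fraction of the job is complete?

Combined rate: 1/21 + 1/12 = (4 + 7)/84 = 11/84 per hour.
In 7 hours they complete 7·11/84 = 11/12 of the job.

11/12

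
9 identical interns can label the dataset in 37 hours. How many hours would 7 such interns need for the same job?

333/7 hours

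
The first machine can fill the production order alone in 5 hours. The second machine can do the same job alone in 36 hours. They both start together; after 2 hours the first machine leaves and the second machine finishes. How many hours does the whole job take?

108/5 hours

In the first 2 hours the combined rate is 41/180, so 41/90 of the job is done, leaving 49/90.
After the first machine leaves the rate is 1/36 per hour; the remaining 49/90 takes 98/5 hours.
Total = 2 + 98/5 = 108/5 hours.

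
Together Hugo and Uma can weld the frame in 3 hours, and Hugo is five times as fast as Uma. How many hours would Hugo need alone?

18/5 hours

Let Uma's rate be r; then Hugo's rate is 5r, so together (5 + 1)r = 6r = 1/3.
Thus r = 1/18 per hour.
Uma alone: 18 hours; Hugo alone: 18/5 hours.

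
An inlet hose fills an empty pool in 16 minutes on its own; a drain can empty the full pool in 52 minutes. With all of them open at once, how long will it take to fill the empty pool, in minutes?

208/9 minutes

Net rate = 1/16 − 1/52 = (13 − 4)/208 = 9/208 per minute.
Filling time = 1 ÷ (9/208) = 208/9 minutes.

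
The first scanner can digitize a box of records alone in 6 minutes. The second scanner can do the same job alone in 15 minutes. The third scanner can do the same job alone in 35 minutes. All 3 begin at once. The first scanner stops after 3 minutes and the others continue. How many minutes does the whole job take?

In the first 3 minutes the combined rate is 11/42, so 11/14 of the job is done, leaving 3/14.
After the first scanner leaves the rate is 2/21 per minute; the remaining 3/14 takes 9/4 minutes.
Total = 3 + 9/4 = 21/4 minutes.

21/4 minutes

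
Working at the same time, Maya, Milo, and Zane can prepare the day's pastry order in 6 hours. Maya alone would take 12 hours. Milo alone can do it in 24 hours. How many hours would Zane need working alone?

Combined rate is 1/6 per hour.
Known contribution: 1/12 + 1/24 = (2 + 1)/24 = 3/24 = 1/8 per hour.
So Zane's rate is 1/6 − 1/8 = 1/24, meaning 24 hours alone.

24 hours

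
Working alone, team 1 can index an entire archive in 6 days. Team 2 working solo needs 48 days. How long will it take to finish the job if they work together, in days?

16/3 days

Combined rate: 1/6 + 1/48 = (8 + 1)/48 = 9/48 = 3/16 per day.
Time = 1 ÷ (3/16) = 16/3 days.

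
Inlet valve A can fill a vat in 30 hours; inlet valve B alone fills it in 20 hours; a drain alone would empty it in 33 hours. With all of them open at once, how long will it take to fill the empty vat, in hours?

132/7 hours

Net rate = 1/30 + 1/20 − 1/33 = (22 + 33 − 20)/660 = 35/660 = 7/132 per hour.
Filling time = 1 ÷ (7/132) = 132/7 hours.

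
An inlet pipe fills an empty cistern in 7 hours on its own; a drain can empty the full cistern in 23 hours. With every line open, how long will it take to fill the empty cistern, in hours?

161/16 hours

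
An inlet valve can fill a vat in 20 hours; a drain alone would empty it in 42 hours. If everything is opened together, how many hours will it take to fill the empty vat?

420/11 hours

Net rate = 1/20 − 1/42 = (21 − 10)/420 = 11/420 per hour.
Filling time = 1 ÷ (11/420) = 420/11 hours.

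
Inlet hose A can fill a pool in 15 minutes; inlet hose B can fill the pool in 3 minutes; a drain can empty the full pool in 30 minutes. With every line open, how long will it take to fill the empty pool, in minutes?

30/11 minutes

Net rate = 1/15 + 1/3 − 1/30 = (2 + 10 − 1)/30 = 11/30 per minute.
Filling time = 1 ÷ (11/30) = 30/11 minutes.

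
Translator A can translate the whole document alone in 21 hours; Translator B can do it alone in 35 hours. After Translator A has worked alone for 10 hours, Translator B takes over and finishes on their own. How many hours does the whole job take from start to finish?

85/3 hours

In 10 hours Translator A does 10/21 of the job, leaving 11/21.
Translator B works at 1/35 per hour, so finishing takes 11/21 ÷ 1/35 = 55/3 hours.
Total time = 10 + 55/3 = 85/3 hours.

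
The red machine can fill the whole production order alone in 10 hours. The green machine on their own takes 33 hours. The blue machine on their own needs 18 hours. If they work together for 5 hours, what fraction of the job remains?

7/99

Combined rate: 1/10 + 1/33 + 1/18 = (99 + 30 + 55)/990 = 184/990 = 92/495 per hour.
In 5 hours they complete 5·92/495 = 92/99 of the job.
So 7/99 remains.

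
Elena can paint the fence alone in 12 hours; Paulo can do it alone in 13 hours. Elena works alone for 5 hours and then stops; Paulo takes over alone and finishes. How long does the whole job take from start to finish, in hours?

151/12 hours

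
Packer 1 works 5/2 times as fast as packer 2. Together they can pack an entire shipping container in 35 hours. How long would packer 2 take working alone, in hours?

245/2 hours

Let packer 2's rate be r; then packer 1's rate is (5/2)r, so together (5/2 + 1)r = (7/2)r = 1/35.
Thus r = 2/245 per hour.
Packer 2 alone: 245/2 hours; packer 1 alone: 49 hours.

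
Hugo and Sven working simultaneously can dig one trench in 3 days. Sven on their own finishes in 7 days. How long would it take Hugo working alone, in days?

21/4 days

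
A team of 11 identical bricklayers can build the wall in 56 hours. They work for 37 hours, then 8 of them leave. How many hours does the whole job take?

One bricklayer does 1/616 of the job per hour.
After 37 hours with 11 bricklayers, 37/56 is done (19/56 left).
With 3 bricklayers the rate is 3/616, so the rest takes 19/56 ÷ 3/616 = 209/3 hours.
Total = 37 + 209/3 = 320/3 hours.

320/3 hours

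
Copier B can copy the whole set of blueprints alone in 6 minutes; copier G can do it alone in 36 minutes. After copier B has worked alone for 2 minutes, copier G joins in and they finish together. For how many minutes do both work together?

24/7 minutes

In 2 minutes copier B does 2/6 = 1/3 of the job, leaving 2/3.
Copier B and copier G together work at 7/36 per minute, so finishing takes 2/3 ÷ 7/36 = 24/7 minutes.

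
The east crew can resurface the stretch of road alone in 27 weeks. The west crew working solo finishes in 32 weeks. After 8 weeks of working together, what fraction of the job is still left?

Combined rate: 1/27 + 1/32 = (32 + 27)/864 = 59/864 per week.
In 8 weeks they complete 8·59/864 = 59/108 of the job.
So 49/108 remains.

49/108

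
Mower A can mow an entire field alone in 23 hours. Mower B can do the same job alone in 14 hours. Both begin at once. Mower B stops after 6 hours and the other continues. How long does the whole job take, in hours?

92/7 hours

In the first 6 hours the combined rate is 37/322, so 111/161 of the job is done, leaving 50/161.
After Mower B leaves the rate is 1/23 per hour; the remaining 50/161 takes 50/7 hours.
Total = 6 + 50/7 = 92/7 hours.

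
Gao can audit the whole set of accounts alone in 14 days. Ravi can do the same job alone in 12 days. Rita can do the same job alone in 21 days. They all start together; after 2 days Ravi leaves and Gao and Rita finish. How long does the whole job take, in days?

7 days

In the first 2 days the combined rate is 17/84, so 17/42 of the job is done, leaving 25/42.
After Ravi leaves the rate is 5/42 per day; the remaining 25/42 takes 5 days.
Total = 2 + 5 = 7 days.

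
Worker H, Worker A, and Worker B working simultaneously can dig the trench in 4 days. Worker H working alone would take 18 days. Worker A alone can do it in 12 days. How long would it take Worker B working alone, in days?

Combined rate is 1/4 per day.
Known contribution: 1/18 + 1/12 = (2 + 3)/36 = 5/36 per day.
So Worker B's rate is 1/4 − 5/36 = 1/9, meaning 9 days alone.

9 days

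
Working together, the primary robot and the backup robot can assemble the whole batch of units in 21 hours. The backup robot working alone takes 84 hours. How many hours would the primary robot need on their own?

Combined rate is 1/21 per hour.
Known contribution: 1/84 per hour.
So the primary robot's rate is 1/21 − 1/84 = 1/28, meaning 28 hours alone.

28 hours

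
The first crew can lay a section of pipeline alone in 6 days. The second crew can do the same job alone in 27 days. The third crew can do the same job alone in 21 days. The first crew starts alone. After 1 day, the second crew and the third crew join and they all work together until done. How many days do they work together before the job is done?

63/19 days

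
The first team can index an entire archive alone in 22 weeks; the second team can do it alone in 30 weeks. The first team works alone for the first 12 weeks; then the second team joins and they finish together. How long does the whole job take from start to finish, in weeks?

231/13 weeks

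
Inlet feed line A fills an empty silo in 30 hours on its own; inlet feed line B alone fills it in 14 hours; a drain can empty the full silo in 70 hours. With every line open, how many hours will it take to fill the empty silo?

210/19 hours

Net rate = 1/30 + 1/14 − 1/70 = (7 + 15 − 3)/210 = 19/210 per hour.
Filling time = 1 ÷ (19/210) = 210/19 hours.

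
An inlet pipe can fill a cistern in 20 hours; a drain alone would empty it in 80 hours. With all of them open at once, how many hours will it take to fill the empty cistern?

80/3 hours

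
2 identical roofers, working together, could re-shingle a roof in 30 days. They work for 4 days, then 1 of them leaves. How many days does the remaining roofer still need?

52 days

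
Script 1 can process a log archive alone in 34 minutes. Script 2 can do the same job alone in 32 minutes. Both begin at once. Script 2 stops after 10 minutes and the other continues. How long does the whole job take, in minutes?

In the first 10 minutes the combined rate is 33/544, so 165/272 of the job is done, leaving 107/272.
After Script 2 leaves the rate is 1/34 per minute; the remaining 107/272 takes 107/8 minutes.
Total = 10 + 107/8 = 187/8 minutes.

187/8 minutes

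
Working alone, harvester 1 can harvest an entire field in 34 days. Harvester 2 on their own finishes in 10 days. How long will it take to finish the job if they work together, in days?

85/11 days

Combined rate: 1/34 + 1/10 = (5 + 17)/170 = 22/170 = 11/85 per day.
Time = 1 ÷ (11/85) = 85/11 days.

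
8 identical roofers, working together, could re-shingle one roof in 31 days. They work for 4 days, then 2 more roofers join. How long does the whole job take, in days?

128/5 days

One roofer does 1/248 of the job per day.
After 4 days with 8 roofers, 4/31 is done (27/31 left).
With 10 roofers the rate is 10/248 = 5/124, so the rest takes 27/31 ÷ 5/124 = 108/5 days.
Total = 4 + 108/5 = 128/5 days.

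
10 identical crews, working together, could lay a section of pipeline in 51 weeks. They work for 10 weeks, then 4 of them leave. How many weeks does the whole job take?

235/3 weeks

One crew does 1/510 of the job per week.
After 10 weeks with 10 crews, 10/51 is done (41/51 left).
With 6 crews the rate is 6/510 = 1/85, so the rest takes 41/51 ÷ 1/85 = 205/3 weeks.
Total = 10 + 205/3 = 235/3 weeks.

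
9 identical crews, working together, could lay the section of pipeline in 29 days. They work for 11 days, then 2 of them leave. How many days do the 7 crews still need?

One crew does 1/261 of the job per day.
After 11 days with 9 crews, 11/29 is done (18/29 left).
With 7 crews the rate is 7/261, so the rest takes 18/29 ÷ 7/261 = 162/7 days.

162/7 days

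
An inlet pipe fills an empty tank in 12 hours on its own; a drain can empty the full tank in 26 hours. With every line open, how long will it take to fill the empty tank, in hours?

Net rate = 1/12 − 1/26 = (13 − 6)/156 = 7/156 per hour.
Filling time = 1 ÷ (7/156) = 156/7 hours.

156/7 hours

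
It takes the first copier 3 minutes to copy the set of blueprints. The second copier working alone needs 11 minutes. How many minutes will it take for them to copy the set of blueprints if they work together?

Combined rate: 1/3 + 1/11 = (11 + 3)/33 = 14/33 per minute.
Time = 1 ÷ (14/33) = 33/14 minutes.

33/14 minutes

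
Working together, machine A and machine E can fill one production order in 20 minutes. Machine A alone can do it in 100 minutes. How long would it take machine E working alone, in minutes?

Combined rate is 1/20 per minute.
Known contribution: 1/100 per minute.
So machine E's rate is 1/20 − 1/100 = 1/25, meaning 25 minutes alone.

25 minutes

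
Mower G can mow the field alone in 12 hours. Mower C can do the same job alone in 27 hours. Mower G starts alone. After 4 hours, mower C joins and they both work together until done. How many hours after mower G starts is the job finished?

In the first 4 hours mower G alone does 4/12 = 1/3 of the job, leaving 2/3.
Once everyone is working, combined rate: 1/12 + 1/27 = (9 + 4)/108 = 13/108 per hour.
Remaining 2/3 at 13/108 per hour takes 72/13 hours.
Total from the start = 4 + 72/13 = 124/13 hours.

124/13 hours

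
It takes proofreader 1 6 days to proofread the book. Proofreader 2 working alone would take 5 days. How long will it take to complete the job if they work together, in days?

Combined rate: 1/6 + 1/5 = (5 + 6)/30 = 11/30 per day.
Time = 1 ÷ (11/30) = 30/11 days.

30/11 days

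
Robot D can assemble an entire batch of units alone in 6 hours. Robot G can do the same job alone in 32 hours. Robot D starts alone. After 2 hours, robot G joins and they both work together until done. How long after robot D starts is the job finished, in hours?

In the first 2 hours robot D alone does 2/6 = 1/3 of the job, leaving 2/3.
Once everyone is working, combined rate: 1/6 + 1/32 = (16 + 3)/96 = 19/96 per hour.
Remaining 2/3 at 19/96 per hour takes 64/19 hours.
Total from the start = 2 + 64/19 = 102/19 hours.

102/19 hours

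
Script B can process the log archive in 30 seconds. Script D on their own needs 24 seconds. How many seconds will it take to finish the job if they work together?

Combined rate: 1/30 + 1/24 = (4 + 5)/120 = 9/120 = 3/40 per second.
Time = 1 ÷ (3/40) = 40/3 seconds.

40/3 seconds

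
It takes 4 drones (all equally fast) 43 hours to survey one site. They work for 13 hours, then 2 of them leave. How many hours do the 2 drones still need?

One drone does 1/172 of the job per hour.
After 13 hours with 4 drones, 13/43 is done (30/43 left).
With 2 drones the rate is 2/172 = 1/86, so the rest takes 30/43 ÷ 1/86 = 60 hours.

60 hours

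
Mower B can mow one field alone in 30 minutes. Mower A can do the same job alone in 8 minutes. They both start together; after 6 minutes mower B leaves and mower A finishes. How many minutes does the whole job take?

In the first 6 minutes the combined rate is 19/120, so 19/20 of the job is done, leaving 1/20.
After mower B leaves the rate is 1/8 per minute; the remaining 1/20 takes 2/5 minutes.
Total = 6 + 2/5 = 32/5 minutes.

32/5 minutes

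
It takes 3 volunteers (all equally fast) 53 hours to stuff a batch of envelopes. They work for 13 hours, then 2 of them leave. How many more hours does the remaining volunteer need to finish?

One volunteer does 1/159 of the job per hour.
After 13 hours with 3 volunteers, 13/53 is done (40/53 left).
With 1 volunteer the rate is 1/159, so the rest takes 40/53 ÷ 1/159 = 120 hours.

120 hours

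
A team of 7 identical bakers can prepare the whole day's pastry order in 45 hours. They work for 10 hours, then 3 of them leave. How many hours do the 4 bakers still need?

One baker does 1/315 of the job per hour.
After 10 hours with 7 bakers, 2/9 is done (7/9 left).
With 4 bakers the rate is 4/315, so the rest takes 7/9 ÷ 4/315 = 245/4 hours.

245/4 hours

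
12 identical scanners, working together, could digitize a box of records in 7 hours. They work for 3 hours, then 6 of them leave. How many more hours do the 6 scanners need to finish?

One scanner does 1/84 of the job per hour.
After 3 hours with 12 scanners, 3/7 is done (4/7 left).
With 6 scanners the rate is 6/84 = 1/14, so the rest takes 4/7 ÷ 1/14 = 8 hours.

8 hours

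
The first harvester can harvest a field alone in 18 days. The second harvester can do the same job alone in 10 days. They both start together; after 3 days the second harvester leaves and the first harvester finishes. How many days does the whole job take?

63/5 days

In the first 3 days the combined rate is 7/45, so 7/15 of the job is done, leaving 8/15.
After the second harvester leaves the rate is 1/18 per day; the remaining 8/15 takes 48/5 days.
Total = 3 + 48/5 = 63/5 days.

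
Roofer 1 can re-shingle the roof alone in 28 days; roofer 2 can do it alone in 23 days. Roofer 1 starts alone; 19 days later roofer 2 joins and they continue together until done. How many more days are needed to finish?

In 19 days roofer 1 does 19/28 of the job, leaving 9/28.
Roofer 1 and roofer 2 together work at 51/644 per day, so finishing takes 9/28 ÷ 51/644 = 69/17 days.

69/17 days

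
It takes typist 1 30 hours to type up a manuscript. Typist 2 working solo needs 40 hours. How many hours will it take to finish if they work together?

Combined rate: 1/30 + 1/40 = (4 + 3)/120 = 7/120 per hour.
Time = 1 ÷ (7/120) = 120/7 hours.

120/7 hours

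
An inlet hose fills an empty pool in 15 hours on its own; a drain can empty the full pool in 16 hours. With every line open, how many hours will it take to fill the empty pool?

Net rate = 1/15 − 1/16 = (16 − 15)/240 = 1/240 per hour.
Filling time = 1 ÷ (1/240) = 240 hours.

240 hours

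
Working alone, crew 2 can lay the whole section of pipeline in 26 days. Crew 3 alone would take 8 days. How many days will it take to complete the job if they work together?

With two workers the combined time is the product over the sum: 26·8/(26+8) = 208/34 = 104/17 days.

104/17 days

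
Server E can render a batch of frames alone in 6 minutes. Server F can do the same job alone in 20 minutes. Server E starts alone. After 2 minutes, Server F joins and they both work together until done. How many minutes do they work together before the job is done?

In the first 2 minutes Server E alone does 2/6 = 1/3 of the job, leaving 2/3.
Once everyone is working, combined rate: 1/6 + 1/20 = (10 + 3)/60 = 13/60 per minute.
Remaining 2/3 at 13/60 per minute takes 40/13 minutes.

40/13 minutes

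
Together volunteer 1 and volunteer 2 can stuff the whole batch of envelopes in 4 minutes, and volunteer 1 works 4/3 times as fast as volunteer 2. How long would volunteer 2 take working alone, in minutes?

Let volunteer 2's rate be r; then volunteer 1's rate is (4/3)r, so together (4/3 + 1)r = (7/3)r = 1/4.
Thus r = 3/28 per minute.
Volunteer 2 alone: 28/3 minutes; volunteer 1 alone: 7 minutes.

28/3 minutes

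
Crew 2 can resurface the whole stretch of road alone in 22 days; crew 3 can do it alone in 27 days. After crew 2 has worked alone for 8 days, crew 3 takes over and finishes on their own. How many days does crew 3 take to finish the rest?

189/11 days

In 8 days crew 2 does 8/22 = 4/11 of the job, leaving 7/11.
Crew 3 works at 1/27 per day, so finishing takes 7/11 ÷ 1/27 = 189/11 days.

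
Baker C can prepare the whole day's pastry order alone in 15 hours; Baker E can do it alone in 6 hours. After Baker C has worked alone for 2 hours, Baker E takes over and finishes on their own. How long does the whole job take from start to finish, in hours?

In 2 hours Baker C does 2/15 of the job, leaving 13/15.
Baker E works at 1/6 per hour, so finishing takes 13/15 ÷ 1/6 = 26/5 hours.
Total time = 2 + 26/5 = 36/5 hours.

36/5 hours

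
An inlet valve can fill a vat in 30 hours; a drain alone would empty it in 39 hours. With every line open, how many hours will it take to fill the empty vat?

130 hours

Net rate = 1/30 − 1/39 = (13 − 10)/390 = 3/390 = 1/130 per hour.
Filling time = 1 ÷ (1/130) = 130 hours.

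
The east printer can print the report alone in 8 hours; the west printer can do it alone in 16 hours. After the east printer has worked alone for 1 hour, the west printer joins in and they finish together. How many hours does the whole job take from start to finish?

In 1 hour the east printer does 1/8 of the job, leaving 7/8.
The east printer and the west printer together work at 3/16 per hour, so finishing takes 7/8 ÷ 3/16 = 14/3 hours.
Total time = 1 + 14/3 = 17/3 hours.

17/3 hours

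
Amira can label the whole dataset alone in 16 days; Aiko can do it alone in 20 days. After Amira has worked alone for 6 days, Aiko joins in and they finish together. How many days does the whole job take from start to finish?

In 6 days Amira does 6/16 = 3/8 of the job, leaving 5/8.
Amira and Aiko together work at 9/80 per day, so finishing takes 5/8 ÷ 9/80 = 50/9 days.
Total time = 6 + 50/9 = 104/9 days.

104/9 days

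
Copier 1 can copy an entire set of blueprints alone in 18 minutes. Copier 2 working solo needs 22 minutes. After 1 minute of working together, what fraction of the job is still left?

89/99

Combined rate: 1/18 + 1/22 = (11 + 9)/198 = 20/198 = 10/99 per minute.
In 1 minute they complete 1·10/99 = 10/99 of the job.
So 89/99 remains.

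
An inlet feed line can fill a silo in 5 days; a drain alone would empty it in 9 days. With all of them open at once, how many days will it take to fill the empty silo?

45/4 days

Net rate = 1/5 − 1/9 = (9 − 5)/45 = 4/45 per day.
Filling time = 1 ÷ (4/45) = 45/4 days.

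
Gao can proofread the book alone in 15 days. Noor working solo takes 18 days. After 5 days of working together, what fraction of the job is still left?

7/18

Combined rate: 1/15 + 1/18 = (6 + 5)/90 = 11/90 per day.
In 5 days they complete 5·11/90 = 11/18 of the job.
So 7/18 remains.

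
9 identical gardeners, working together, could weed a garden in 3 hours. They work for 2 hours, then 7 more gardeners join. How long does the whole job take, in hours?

One gardener does 1/27 of the job per hour.
After 2 hours with 9 gardeners, 2/3 is done (1/3 left).
With 16 gardeners the rate is 16/27, so the rest takes 1/3 ÷ 16/27 = 9/16 hours.
Total = 2 + 9/16 = 41/16 hours.

41/16 hours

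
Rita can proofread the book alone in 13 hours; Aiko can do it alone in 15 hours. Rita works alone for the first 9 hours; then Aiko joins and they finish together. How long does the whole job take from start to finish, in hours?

In 9 hours Rita does 9/13 of the job, leaving 4/13.
Rita and Aiko together work at 28/195 per hour, so finishing takes 4/13 ÷ 28/195 = 15/7 hours.
Total time = 9 + 15/7 = 78/7 hours.

78/7 hours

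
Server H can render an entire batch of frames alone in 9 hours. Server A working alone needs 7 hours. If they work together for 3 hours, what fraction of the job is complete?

Combined rate: 1/9 + 1/7 = (7 + 9)/63 = 16/63 per hour.
In 3 hours they complete 3·16/63 = 16/21 of the job.

16/21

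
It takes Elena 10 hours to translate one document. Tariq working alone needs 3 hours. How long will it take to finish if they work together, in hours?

With two workers the combined time is the product over the sum: 10·3/(10+3) = 30/13 hours.

30/13 hours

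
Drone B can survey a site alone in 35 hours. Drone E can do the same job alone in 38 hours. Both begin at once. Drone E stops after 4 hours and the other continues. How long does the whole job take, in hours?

In the first 4 hours the combined rate is 73/1330, so 146/665 of the job is done, leaving 519/665.
After Drone E leaves the rate is 1/35 per hour; the remaining 519/665 takes 519/19 hours.
Total = 4 + 519/19 = 595/19 hours.

595/19 hours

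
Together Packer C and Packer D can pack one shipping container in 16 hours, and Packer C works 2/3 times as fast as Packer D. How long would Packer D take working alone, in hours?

80/3 hours

Let Packer D's rate be r; then Packer C's rate is (2/3)r, so together (2/3 + 1)r = (5/3)r = 1/16.
Thus r = 3/80 per hour.
Packer D alone: 80/3 hours; Packer C alone: 40 hours.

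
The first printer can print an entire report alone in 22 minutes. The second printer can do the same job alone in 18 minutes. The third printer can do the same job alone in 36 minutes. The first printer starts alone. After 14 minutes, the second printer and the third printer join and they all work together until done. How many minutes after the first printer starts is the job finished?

286/17 minutes

In the first 14 minutes the first printer alone does 14/22 = 7/11 of the job, leaving 4/11.
Once everyone is working, combined rate: 1/22 + 1/18 + 1/36 = (18 + 22 + 11)/396 = 51/396 = 17/132 per minute.
Remaining 4/11 at 17/132 per minute takes 48/17 minutes.
Total from the start = 14 + 48/17 = 286/17 minutes.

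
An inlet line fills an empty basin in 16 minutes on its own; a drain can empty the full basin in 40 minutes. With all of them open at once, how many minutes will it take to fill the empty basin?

Net rate = 1/16 − 1/40 = (5 − 2)/80 = 3/80 per minute.
Filling time = 1 ÷ (3/80) = 80/3 minutes.

80/3 minutes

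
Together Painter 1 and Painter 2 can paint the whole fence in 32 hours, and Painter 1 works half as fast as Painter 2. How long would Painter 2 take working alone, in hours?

48 hours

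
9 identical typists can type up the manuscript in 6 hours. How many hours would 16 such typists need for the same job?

27/8 hours

Total work is 9·6 = 54 typist-hours.
With 16 typists: 54/16 = 27/8 hours.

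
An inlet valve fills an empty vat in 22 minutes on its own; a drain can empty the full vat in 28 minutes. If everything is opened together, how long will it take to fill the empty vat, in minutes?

308/3 minutes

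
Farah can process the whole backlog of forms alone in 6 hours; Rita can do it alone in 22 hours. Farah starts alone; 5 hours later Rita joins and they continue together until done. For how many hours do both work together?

In 5 hours Farah does 5/6 of the job, leaving 1/6.
Farah and Rita together work at 7/33 per hour, so finishing takes 1/6 ÷ 7/33 = 11/14 hours.

11/14 hours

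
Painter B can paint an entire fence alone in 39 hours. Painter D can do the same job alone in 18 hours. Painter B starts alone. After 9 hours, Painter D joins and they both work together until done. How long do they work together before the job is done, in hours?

In the first 9 hours Painter B alone does 9/39 = 3/13 of the job, leaving 10/13.
Once everyone is working, combined rate: 1/39 + 1/18 = (6 + 13)/234 = 19/234 per hour.
Remaining 10/13 at 19/234 per hour takes 180/19 hours.

180/19 hours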